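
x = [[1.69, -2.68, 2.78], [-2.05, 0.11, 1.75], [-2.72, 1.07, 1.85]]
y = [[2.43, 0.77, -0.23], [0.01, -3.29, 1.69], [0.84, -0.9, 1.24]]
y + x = [[4.12, -1.91, 2.55], [-2.04, -3.18, 3.44], [-1.88, 0.17, 3.09]]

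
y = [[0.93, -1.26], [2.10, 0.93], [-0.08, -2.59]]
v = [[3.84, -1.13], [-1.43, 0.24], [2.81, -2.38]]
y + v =[[4.77, -2.39], [0.67, 1.17], [2.73, -4.97]]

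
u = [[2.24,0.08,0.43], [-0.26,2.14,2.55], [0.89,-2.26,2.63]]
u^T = [[2.24, -0.26, 0.89], [0.08, 2.14, -2.26], [0.43, 2.55, 2.63]]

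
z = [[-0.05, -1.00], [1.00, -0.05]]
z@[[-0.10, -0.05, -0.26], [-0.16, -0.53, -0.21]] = [[0.16, 0.53, 0.22],[-0.09, -0.02, -0.25]]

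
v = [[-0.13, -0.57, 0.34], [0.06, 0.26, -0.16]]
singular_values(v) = [0.74, 0.0]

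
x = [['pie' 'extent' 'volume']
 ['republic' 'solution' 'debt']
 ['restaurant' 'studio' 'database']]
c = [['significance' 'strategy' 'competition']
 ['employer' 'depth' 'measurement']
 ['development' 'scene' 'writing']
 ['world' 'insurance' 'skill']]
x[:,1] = ['extent', 'solution', 'studio']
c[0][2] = 'competition'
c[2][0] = 'development'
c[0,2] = 'competition'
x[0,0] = 'pie'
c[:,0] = ['significance', 'employer', 'development', 'world']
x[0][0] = 'pie'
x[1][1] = 'solution'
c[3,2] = 'skill'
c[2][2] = 'writing'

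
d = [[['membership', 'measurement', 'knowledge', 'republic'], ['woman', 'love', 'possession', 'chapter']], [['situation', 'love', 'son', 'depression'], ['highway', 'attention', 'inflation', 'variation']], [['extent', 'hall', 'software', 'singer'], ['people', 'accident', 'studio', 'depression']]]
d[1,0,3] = 'depression'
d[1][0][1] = 'love'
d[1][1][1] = 'attention'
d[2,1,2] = 'studio'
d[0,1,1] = 'love'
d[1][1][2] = 'inflation'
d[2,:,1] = ['hall', 'accident']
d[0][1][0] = 'woman'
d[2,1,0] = 'people'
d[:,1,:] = [['woman', 'love', 'possession', 'chapter'], ['highway', 'attention', 'inflation', 'variation'], ['people', 'accident', 'studio', 'depression']]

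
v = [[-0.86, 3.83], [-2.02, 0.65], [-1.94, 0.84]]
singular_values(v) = [4.4, 2.23]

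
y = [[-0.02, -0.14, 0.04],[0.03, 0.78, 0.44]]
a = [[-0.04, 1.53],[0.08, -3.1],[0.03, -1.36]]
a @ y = [[0.05, 1.2, 0.67], [-0.09, -2.43, -1.36], [-0.04, -1.07, -0.6]]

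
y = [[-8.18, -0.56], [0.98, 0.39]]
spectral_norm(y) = 8.26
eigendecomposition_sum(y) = [[-8.18, -0.54], [0.94, 0.06]] + [[-0.00, -0.02], [0.04, 0.33]]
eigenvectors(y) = [[-0.99, 0.07],[0.11, -1.00]]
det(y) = -2.64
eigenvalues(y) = [-8.12, 0.33]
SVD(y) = [[-0.99, 0.12],[0.12, 0.99]] @ diag([8.260523735606013, 0.319761807428088]) @ [[1.00, 0.07], [-0.07, 1.00]]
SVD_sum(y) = [[-8.18, -0.60], [1.0, 0.07]] + [[-0.00, 0.04],[-0.02, 0.32]]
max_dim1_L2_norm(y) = 8.2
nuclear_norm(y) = 8.58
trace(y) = -7.79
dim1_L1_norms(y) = [8.74, 1.37]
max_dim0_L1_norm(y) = 9.16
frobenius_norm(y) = 8.27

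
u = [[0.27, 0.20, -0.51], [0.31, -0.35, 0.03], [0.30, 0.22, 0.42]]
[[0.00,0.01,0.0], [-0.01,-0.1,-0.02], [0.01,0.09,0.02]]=u @ [[-0.00,  -0.03,  -0.0], [0.03,  0.28,  0.05], [0.01,  0.08,  0.01]]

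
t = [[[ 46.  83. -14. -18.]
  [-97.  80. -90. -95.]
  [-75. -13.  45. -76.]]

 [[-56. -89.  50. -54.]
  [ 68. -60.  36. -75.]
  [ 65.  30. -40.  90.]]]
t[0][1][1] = 80.0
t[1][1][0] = 68.0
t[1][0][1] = -89.0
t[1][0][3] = -54.0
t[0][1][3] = -95.0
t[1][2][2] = -40.0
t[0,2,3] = -76.0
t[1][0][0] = -56.0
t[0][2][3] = -76.0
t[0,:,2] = [-14.0, -90.0, 45.0]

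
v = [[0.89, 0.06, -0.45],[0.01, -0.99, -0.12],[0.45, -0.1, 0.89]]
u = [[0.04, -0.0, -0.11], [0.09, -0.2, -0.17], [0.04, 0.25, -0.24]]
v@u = [[0.02,  -0.12,  -0.00],  [-0.09,  0.17,  0.20],  [0.04,  0.24,  -0.25]]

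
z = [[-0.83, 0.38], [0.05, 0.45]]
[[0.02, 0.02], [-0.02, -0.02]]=z@[[-0.04, -0.04], [-0.04, -0.04]]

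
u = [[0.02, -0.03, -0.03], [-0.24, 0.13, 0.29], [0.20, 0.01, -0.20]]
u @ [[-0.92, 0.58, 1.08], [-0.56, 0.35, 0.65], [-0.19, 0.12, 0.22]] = [[0.00, -0.0, -0.0], [0.09, -0.06, -0.11], [-0.15, 0.1, 0.18]]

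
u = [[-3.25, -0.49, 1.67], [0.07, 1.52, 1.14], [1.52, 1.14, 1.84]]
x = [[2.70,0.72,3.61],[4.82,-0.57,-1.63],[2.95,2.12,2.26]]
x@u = [[-3.24,3.89,11.97],[-18.18,-5.09,4.4],[-6.0,4.35,11.5]]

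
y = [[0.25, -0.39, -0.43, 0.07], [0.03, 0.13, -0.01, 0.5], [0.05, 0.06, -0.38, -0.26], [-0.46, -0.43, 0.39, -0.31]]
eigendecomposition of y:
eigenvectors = [[0.86+0.00j, 0.11+0.28j, 0.11-0.28j, 0.62+0.00j], [(-0.43+0j), (0.25+0.46j), 0.25-0.46j, 0.04+0.00j], [(0.11+0j), (0.16-0.29j), (0.16+0.29j), (0.78+0j)], [-0.25+0.00j, -0.72+0.00j, (-0.72-0j), -0.06+0.00j]]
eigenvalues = [(0.37+0j), (-0.18+0.61j), (-0.18-0.61j), (-0.32+0j)]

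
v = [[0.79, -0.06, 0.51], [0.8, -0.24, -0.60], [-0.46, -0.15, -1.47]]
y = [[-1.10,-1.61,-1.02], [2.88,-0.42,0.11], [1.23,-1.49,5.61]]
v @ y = [[-0.41, -2.01, 2.05], [-2.31, -0.29, -4.21], [-1.73, 2.99, -7.79]]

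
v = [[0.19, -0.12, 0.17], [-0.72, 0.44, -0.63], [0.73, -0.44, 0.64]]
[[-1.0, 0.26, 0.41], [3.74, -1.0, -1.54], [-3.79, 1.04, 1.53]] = v@[[-3.65,  1.14,  2.87],[1.82,  3.75,  -4.25],[-0.5,  2.9,  -3.8]]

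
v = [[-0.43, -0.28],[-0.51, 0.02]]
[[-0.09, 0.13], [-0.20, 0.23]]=v@[[0.39,  -0.45], [-0.28,  0.24]]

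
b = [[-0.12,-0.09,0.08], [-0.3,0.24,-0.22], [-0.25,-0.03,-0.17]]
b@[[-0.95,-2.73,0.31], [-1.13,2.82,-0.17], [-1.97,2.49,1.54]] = [[0.06,0.27,0.1],[0.45,0.95,-0.47],[0.61,0.17,-0.33]]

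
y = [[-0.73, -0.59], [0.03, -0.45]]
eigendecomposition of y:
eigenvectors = [[-0.99, 0.95],[0.16, -0.3]]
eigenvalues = [-0.63, -0.55]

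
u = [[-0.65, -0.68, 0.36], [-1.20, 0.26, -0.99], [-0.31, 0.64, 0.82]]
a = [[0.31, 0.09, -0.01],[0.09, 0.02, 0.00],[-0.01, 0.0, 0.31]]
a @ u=[[-0.31, -0.19, 0.01],[-0.08, -0.06, 0.01],[-0.09, 0.21, 0.25]]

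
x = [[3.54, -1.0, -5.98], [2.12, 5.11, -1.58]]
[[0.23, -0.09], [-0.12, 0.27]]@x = [[0.62, -0.69, -1.23], [0.15, 1.50, 0.29]]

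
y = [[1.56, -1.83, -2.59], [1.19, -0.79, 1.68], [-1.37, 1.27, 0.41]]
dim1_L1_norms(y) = [5.98, 3.66, 3.05]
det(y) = 0.16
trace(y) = 1.18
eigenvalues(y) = [2.79, -1.57, -0.04]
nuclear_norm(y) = 6.33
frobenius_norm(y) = 4.58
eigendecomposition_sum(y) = [[1.44,-1.73,-2.80], [0.12,-0.14,-0.23], [-0.77,0.92,1.49]] + [[0.14,  -0.08,  0.25], [1.09,  -0.62,  1.96], [-0.61,  0.35,  -1.09]] + [[-0.02, -0.02, -0.04], [-0.02, -0.02, -0.05], [0.0, 0.0, 0.01]]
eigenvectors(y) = [[0.88, -0.11, 0.65], [0.07, -0.87, 0.75], [-0.47, 0.48, -0.13]]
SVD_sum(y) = [[1.79, -1.98, -2.28], [-0.02, 0.02, 0.03], [-0.86, 0.95, 1.09]] + [[-0.23, 0.15, -0.31], [1.22, -0.81, 1.65], [-0.50, 0.33, -0.68]] + [[-0.00, -0.00, 0.0],[-0.00, -0.01, 0.0],[-0.01, -0.01, 0.0]]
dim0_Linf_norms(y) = [1.56, 1.83, 2.59]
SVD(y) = [[-0.9, 0.17, 0.4], [0.01, -0.91, 0.41], [0.43, 0.38, 0.82]] @ diag([3.891925027254236, 2.421514287335363, 0.016974641758182238]) @ [[-0.51, 0.56, 0.65], [-0.55, 0.37, -0.75], [-0.66, -0.74, 0.12]]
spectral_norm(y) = 3.89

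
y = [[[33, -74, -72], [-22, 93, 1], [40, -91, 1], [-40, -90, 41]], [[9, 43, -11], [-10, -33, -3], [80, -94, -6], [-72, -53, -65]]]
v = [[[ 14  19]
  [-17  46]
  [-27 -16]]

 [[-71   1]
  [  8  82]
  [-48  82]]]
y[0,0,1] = -74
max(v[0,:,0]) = 14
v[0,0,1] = 19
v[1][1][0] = 8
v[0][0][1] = 19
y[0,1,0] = -22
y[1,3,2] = -65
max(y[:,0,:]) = 43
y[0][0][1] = -74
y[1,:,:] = [[9, 43, -11], [-10, -33, -3], [80, -94, -6], [-72, -53, -65]]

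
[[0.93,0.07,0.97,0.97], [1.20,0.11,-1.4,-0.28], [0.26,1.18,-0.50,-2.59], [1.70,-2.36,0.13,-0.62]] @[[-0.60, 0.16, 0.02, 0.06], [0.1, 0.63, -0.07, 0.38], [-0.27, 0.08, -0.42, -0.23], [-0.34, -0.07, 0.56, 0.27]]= [[-1.14, 0.2, 0.15, 0.12], [-0.24, 0.17, 0.45, 0.36], [0.98, 0.93, -1.32, -0.12], [-1.08, -1.16, -0.20, -0.99]]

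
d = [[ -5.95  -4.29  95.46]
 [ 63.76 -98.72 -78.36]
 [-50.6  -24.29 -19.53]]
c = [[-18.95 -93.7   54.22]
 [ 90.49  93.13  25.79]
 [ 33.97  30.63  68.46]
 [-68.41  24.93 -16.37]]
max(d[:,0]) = 63.76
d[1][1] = -98.72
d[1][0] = 63.76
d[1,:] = [63.76, -98.72, -78.36]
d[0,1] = -4.29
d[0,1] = -4.29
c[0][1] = -93.7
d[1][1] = -98.72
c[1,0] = 90.49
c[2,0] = 33.97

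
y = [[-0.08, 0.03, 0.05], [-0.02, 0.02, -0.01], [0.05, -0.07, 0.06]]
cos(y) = [[1.0, 0.0, 0.00], [-0.00, 1.00, 0.00], [-0.00, 0.00, 1.0]]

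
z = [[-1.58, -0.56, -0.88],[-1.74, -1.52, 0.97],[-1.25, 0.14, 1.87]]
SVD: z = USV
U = [[-0.33, 0.75, 0.57], [-0.76, 0.15, -0.64], [-0.56, -0.64, 0.52]]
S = [3.21, 1.98, 0.86]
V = [[0.79,  0.39,  -0.47], [-0.33,  -0.37,  -0.87], [-0.51,  0.84,  -0.17]]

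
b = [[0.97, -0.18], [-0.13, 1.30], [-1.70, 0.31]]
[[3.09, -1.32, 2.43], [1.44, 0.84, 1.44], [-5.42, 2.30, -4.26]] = b @ [[3.45, -1.26, 2.76], [1.45, 0.52, 1.38]]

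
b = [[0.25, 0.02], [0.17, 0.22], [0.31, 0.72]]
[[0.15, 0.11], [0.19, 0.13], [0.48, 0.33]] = b @ [[0.58, 0.41], [0.41, 0.28]]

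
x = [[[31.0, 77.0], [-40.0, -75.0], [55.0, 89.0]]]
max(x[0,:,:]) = 89.0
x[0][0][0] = 31.0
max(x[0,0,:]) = 77.0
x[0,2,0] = 55.0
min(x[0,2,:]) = 55.0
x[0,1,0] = -40.0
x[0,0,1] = 77.0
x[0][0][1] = 77.0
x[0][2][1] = 89.0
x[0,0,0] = 31.0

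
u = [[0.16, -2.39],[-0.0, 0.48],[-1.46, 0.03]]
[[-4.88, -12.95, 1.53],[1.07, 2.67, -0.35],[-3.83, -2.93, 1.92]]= u @[[2.67, 2.12, -1.33], [2.22, 5.56, -0.73]]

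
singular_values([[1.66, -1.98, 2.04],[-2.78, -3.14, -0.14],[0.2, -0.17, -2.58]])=[4.23, 3.69, 1.92]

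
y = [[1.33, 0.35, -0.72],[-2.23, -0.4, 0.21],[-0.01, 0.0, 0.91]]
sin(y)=[[1.23, 0.31, -0.4], [-2.0, -0.32, -0.25], [-0.01, 0.00, 0.79]]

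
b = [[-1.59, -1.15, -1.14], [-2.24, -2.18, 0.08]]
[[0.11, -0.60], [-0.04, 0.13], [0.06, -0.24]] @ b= [[1.17,1.18,-0.17], [-0.23,-0.24,0.06], [0.44,0.45,-0.09]]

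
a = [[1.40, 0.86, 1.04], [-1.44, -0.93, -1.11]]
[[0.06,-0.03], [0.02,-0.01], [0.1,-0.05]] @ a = [[0.13, 0.08, 0.1], [0.04, 0.03, 0.03], [0.21, 0.13, 0.16]]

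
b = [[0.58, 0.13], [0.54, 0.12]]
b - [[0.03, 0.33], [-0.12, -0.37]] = [[0.55, -0.20], [0.66, 0.49]]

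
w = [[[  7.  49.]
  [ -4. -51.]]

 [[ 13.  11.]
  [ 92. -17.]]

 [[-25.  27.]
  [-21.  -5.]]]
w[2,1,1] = -5.0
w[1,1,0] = 92.0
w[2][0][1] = 27.0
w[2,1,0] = -21.0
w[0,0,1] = 49.0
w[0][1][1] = -51.0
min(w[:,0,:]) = -25.0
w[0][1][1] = -51.0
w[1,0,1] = 11.0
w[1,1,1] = -17.0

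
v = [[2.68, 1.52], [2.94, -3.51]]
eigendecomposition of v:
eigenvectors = [[0.92, -0.22],[0.39, 0.98]]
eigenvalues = [3.33, -4.16]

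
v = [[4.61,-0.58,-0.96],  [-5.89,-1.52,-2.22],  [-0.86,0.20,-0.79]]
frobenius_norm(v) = 8.11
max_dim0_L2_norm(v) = 7.53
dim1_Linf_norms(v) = [4.61, 5.89, 0.86]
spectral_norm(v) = 7.69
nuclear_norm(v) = 10.81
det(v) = 11.56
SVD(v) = [[-0.55, -0.83, -0.06], [0.82, -0.54, -0.19], [0.12, -0.15, 0.98]] @ diag([7.691096089887074, 2.516973146176336, 0.5971491585449582]) @ [[-0.98, -0.12, -0.18], [-0.22, 0.50, 0.84], [-0.01, 0.86, -0.52]]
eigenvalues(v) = [(5.25+0j), (-1.47+0.19j), (-1.47-0.19j)]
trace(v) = 2.30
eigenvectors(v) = [[(0.77+0j), -0.06+0.01j, (-0.06-0.01j)], [(-0.63+0j), (-0.98+0j), (-0.98-0j)], [-0.13+0.00j, 0.19+0.06j, (0.19-0.06j)]]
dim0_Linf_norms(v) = [5.89, 1.52, 2.22]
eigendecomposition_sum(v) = [[4.79+0.00j, (-0.43+0j), (-0.6+0j)], [-3.91+0.00j, (0.35-0j), 0.49-0.00j], [-0.81+0.00j, (0.07-0j), 0.10-0.00j]] + [[-0.09-0.21j, -0.08-0.11j, (-0.18-0.72j)], [-0.99-3.42j, -0.93-1.86j, (-1.36-11.24j)], [(-0.02+0.73j), 0.06+0.42j, (-0.45+2.26j)]] + [[-0.09+0.21j,(-0.08+0.11j),-0.18+0.72j], [-0.99+3.42j,-0.93+1.86j,-1.36+11.24j], [(-0.02-0.73j),(0.06-0.42j),(-0.45-2.26j)]]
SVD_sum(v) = [[4.16, 0.5, 0.77], [-6.18, -0.75, -1.15], [-0.94, -0.11, -0.17]] + [[0.45,-1.05,-1.75],[0.29,-0.68,-1.13],[0.08,-0.19,-0.31]] + [[0.00, -0.03, 0.02], [0.00, -0.1, 0.06], [-0.00, 0.50, -0.3]]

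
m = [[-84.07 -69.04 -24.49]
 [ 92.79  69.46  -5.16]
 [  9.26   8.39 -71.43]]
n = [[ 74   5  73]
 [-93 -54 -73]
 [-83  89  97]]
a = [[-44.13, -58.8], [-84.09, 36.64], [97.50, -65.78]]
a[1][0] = -84.09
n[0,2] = 73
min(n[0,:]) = 5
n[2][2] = 97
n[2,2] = 97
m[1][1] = 69.46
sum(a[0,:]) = -102.93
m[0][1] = -69.04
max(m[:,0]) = 92.79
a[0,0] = -44.13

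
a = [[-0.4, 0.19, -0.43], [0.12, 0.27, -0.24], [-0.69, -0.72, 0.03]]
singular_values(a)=[1.05, 0.65, 0.08]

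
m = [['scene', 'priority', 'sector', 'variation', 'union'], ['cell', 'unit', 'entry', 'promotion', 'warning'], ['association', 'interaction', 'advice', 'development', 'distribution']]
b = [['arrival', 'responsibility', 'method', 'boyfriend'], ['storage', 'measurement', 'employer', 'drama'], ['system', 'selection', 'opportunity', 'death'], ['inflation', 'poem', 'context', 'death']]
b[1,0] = 'storage'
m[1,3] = 'promotion'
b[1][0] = 'storage'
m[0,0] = 'scene'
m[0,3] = 'variation'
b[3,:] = ['inflation', 'poem', 'context', 'death']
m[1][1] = 'unit'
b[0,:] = ['arrival', 'responsibility', 'method', 'boyfriend']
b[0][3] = 'boyfriend'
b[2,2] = 'opportunity'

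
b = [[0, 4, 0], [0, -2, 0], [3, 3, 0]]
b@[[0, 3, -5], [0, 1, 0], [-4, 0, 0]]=[[0, 4, 0], [0, -2, 0], [0, 12, -15]]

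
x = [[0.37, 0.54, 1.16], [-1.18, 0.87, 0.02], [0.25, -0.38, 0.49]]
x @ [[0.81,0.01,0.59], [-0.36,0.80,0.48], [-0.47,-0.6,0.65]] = [[-0.44, -0.26, 1.23], [-1.28, 0.67, -0.27], [0.11, -0.6, 0.28]]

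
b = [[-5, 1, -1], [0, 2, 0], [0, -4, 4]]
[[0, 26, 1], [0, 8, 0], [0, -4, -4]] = b @ [[0, -5, 0], [0, 4, 0], [0, 3, -1]]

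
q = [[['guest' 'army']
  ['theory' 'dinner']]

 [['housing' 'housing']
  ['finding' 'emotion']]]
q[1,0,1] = 'housing'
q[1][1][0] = 'finding'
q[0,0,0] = 'guest'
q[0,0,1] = 'army'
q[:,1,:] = [['theory', 'dinner'], ['finding', 'emotion']]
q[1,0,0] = 'housing'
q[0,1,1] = 'dinner'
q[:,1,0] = ['theory', 'finding']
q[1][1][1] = 'emotion'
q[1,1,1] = 'emotion'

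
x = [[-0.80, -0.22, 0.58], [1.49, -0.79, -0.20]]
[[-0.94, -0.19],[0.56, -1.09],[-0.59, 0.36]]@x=[[0.47,0.36,-0.51], [-2.07,0.74,0.54], [1.01,-0.15,-0.41]]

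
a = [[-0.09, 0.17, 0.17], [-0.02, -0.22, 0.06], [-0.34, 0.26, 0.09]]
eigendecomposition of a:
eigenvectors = [[0.24-0.56j,  (0.24+0.56j),  (0.1+0j)],  [(0.12-0.06j),  0.12+0.06j,  (-0.76+0j)],  [(0.78+0j),  (0.78-0j),  (0.65+0j)]]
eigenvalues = [(0.02+0.22j), (0.02-0.22j), (-0.27+0j)]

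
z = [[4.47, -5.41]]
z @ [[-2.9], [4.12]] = [[-35.25]]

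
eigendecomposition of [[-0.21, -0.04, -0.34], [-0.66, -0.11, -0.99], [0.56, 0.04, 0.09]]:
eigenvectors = [[(-0.29+0.01j),  -0.29-0.01j,  (-0.06+0j)], [(-0.86+0j),  (-0.86-0j),  (1+0j)], [(0.19+0.37j),  (0.19-0.37j),  -0.08+0.00j]]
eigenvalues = [(-0.12+0.43j), (-0.12-0.43j), (0.01+0j)]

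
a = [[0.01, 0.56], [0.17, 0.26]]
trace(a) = 0.27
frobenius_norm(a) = 0.64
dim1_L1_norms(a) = [0.57, 0.43]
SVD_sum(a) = [[0.08,0.55],[0.04,0.28]] + [[-0.07, 0.01], [0.13, -0.02]]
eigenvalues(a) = [-0.2, 0.47]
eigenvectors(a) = [[-0.94, -0.77], [0.35, -0.63]]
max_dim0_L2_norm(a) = 0.62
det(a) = -0.09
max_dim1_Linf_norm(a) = 0.56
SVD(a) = [[-0.89, -0.45], [-0.45, 0.89]] @ diag([0.6229816589898369, 0.1486400099645801]) @ [[-0.14, -0.99],[0.99, -0.14]]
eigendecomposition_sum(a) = [[-0.14, 0.17], [0.05, -0.06]] + [[0.15, 0.39], [0.12, 0.32]]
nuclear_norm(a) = 0.77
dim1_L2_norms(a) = [0.56, 0.31]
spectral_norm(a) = 0.62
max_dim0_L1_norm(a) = 0.82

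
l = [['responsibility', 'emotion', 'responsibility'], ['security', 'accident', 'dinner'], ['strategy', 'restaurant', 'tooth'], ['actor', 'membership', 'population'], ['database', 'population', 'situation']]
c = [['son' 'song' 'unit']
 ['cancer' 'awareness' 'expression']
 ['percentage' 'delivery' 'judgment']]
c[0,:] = ['son', 'song', 'unit']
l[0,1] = 'emotion'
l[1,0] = 'security'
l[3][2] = 'population'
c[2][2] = 'judgment'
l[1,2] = 'dinner'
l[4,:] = ['database', 'population', 'situation']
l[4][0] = 'database'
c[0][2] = 'unit'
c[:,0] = ['son', 'cancer', 'percentage']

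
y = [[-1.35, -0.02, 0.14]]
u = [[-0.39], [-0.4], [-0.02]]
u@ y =[[0.53,  0.01,  -0.05], [0.54,  0.01,  -0.06], [0.03,  0.0,  -0.0]]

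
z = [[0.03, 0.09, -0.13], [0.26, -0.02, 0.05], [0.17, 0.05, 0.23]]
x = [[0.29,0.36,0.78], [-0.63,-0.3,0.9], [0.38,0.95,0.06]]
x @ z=[[0.23, 0.06, 0.16], [0.06, -0.01, 0.27], [0.27, 0.02, 0.01]]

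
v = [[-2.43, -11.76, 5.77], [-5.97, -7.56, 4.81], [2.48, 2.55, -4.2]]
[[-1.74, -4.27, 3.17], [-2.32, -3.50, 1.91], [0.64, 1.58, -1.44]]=v @ [[0.3, 0.14, 0.11], [0.14, 0.27, -0.13], [0.11, -0.13, 0.33]]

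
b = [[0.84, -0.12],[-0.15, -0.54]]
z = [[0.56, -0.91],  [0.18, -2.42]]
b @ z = [[0.45, -0.47], [-0.18, 1.44]]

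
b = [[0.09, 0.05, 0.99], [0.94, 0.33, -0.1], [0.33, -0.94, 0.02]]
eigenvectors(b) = [[0.60+0.00j, -0.23-0.51j, (-0.23+0.51j)],[(-0.48+0j), (-0.62+0j), -0.62-0.00j],[-0.64+0.00j, (0.25-0.49j), (0.25+0.49j)]]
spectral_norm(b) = 1.00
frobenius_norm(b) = 1.73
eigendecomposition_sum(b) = [[(-0.36-0j), 0.29-0.00j, 0.38+0.00j], [0.29+0.00j, -0.23+0.00j, (-0.3-0j)], [0.38+0.00j, -0.30+0.00j, -0.41-0.00j]] + [[(0.23+0.22j),(-0.12+0.33j),0.30-0.04j], [0.33-0.13j,(0.28+0.27j),0.10-0.32j], [-0.03+0.31j,(-0.32+0.11j),(0.21+0.21j)]] + [[0.23-0.22j, (-0.12-0.33j), (0.3+0.04j)], [(0.33+0.13j), (0.28-0.27j), (0.1+0.32j)], [(-0.03-0.31j), (-0.32-0.11j), 0.21-0.21j]]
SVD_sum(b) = [[0.12,  0.06,  0.00], [0.86,  0.47,  0.03], [-0.14,  -0.08,  -0.00]] + [[0.21, -0.41, 0.33], [0.02, -0.04, 0.03], [0.31, -0.59, 0.47]] + [[-0.24, 0.4, 0.66], [0.06, -0.1, -0.16], [0.16, -0.27, -0.45]]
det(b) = -0.99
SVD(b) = [[-0.13, -0.57, 0.81], [-0.98, -0.06, -0.20], [0.16, -0.82, -0.55]] @ diag([1.0015545379742399, 0.9972472152355838, 0.9942265834145052]) @ [[-0.88, -0.48, -0.03], [-0.37, 0.73, -0.58], [-0.30, 0.49, 0.82]]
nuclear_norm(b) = 2.99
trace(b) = 0.44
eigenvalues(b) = [(-0.99+0j), (0.72+0.7j), (0.72-0.7j)]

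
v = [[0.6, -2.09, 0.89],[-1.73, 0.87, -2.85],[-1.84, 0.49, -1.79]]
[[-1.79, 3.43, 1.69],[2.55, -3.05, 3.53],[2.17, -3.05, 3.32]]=v @ [[-0.80, 1.60, -1.35], [0.52, -1.31, -1.58], [-0.25, -0.30, -0.9]]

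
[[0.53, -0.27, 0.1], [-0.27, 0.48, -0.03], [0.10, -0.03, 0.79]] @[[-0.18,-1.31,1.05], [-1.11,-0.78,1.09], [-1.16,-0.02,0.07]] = [[0.09, -0.49, 0.27], [-0.45, -0.02, 0.24], [-0.90, -0.12, 0.13]]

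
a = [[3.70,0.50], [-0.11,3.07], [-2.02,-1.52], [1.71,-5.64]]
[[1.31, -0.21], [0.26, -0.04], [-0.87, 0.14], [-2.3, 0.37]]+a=[[5.01, 0.29], [0.15, 3.03], [-2.89, -1.38], [-0.59, -5.27]]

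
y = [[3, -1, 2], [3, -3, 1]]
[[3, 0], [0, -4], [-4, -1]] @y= [[9, -3, 6], [-12, 12, -4], [-15, 7, -9]]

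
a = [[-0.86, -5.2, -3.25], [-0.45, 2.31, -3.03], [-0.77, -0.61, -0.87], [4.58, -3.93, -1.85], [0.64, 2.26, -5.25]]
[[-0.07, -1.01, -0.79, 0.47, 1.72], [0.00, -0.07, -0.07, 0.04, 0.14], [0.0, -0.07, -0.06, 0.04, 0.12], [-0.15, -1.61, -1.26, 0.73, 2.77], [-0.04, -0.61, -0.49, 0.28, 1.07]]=a @ [[-0.02,-0.18,-0.14,0.08,0.31],[0.01,0.13,0.10,-0.06,-0.22],[0.01,0.15,0.12,-0.07,-0.26]]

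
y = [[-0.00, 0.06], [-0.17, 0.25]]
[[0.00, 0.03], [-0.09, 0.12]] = y@ [[0.51, -0.00], [-0.0, 0.50]]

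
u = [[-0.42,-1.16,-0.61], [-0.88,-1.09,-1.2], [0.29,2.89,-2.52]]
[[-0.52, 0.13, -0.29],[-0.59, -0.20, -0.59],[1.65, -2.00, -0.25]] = u@[[0.40, 0.18, 0.44], [0.39, -0.38, 0.01], [-0.16, 0.38, 0.16]]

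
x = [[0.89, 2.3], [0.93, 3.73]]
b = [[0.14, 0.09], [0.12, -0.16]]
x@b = [[0.40, -0.29], [0.58, -0.51]]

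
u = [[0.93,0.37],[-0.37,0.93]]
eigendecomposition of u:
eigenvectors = [[(0.71+0j),0.71-0.00j], [0.00+0.71j,-0.71j]]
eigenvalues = [(0.93+0.37j), (0.93-0.37j)]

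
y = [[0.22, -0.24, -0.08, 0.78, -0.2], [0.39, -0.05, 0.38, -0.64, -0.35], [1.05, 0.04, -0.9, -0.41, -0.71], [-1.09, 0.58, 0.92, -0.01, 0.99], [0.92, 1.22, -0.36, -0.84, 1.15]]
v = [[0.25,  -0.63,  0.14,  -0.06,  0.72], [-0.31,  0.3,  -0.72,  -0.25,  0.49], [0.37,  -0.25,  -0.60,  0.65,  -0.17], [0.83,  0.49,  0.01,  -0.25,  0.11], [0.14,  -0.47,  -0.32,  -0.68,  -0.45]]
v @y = [[0.68, 0.82, -0.7, -0.06, 0.84], [0.02, 0.48, 0.38, -0.55, 0.78], [-1.51, 0.07, 1.07, 0.83, 0.89], [0.76, -0.23, -0.16, 0.24, -0.47], [-0.16, -0.97, -0.37, 0.93, -0.83]]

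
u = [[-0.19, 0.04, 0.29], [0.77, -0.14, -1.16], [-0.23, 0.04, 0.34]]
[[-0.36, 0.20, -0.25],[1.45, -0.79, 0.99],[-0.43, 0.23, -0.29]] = u @ [[0.68, -0.74, 0.86], [0.48, 0.56, -0.54], [-0.86, 0.12, -0.22]]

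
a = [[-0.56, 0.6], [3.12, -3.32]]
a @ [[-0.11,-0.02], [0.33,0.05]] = [[0.26, 0.04], [-1.44, -0.23]]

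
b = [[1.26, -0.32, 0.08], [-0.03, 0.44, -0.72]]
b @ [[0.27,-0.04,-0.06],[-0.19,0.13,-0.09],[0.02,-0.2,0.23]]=[[0.40, -0.11, -0.03], [-0.11, 0.20, -0.2]]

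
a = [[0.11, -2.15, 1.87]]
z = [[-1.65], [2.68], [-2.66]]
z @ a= [[-0.18, 3.55, -3.09],[0.29, -5.76, 5.01],[-0.29, 5.72, -4.97]]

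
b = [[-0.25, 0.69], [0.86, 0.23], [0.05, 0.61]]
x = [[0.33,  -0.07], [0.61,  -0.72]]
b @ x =[[0.34, -0.48], [0.42, -0.23], [0.39, -0.44]]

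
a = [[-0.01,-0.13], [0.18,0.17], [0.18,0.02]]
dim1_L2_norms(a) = [0.13, 0.25, 0.18]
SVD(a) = [[-0.29, -0.71], [0.81, 0.18], [0.51, -0.69]] @ diag([0.30374439783311535, 0.13725647811669273]) @ [[0.79, 0.61],  [-0.61, 0.79]]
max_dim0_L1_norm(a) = 0.37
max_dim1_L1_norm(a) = 0.35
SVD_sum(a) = [[-0.07,-0.05], [0.20,0.15], [0.12,0.09]] + [[0.06, -0.08], [-0.02, 0.02], [0.06, -0.07]]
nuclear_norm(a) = 0.44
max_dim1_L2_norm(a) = 0.25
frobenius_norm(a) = 0.33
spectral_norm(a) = 0.30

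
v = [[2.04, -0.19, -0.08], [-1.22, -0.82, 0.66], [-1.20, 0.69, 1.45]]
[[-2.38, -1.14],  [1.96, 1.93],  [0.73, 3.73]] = v@[[-1.24, -0.47],[-0.7, 0.07],[-0.19, 2.15]]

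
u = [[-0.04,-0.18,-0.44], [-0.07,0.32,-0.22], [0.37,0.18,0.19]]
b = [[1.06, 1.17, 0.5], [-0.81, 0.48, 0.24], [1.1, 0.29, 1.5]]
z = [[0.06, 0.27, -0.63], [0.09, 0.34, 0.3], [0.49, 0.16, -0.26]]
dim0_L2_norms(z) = [0.5, 0.46, 0.74]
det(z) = 0.13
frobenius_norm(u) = 0.77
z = b @ u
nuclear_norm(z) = 1.64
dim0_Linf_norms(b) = [1.1, 1.17, 1.5]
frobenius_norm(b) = 2.69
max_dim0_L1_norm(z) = 1.19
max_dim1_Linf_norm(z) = 0.63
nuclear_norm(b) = 4.21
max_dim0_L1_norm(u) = 0.85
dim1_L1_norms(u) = [0.66, 0.61, 0.74]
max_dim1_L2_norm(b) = 1.88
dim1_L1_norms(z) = [0.96, 0.73, 0.91]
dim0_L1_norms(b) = [2.97, 1.94, 2.24]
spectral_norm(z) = 0.81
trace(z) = 0.14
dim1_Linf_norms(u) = [0.44, 0.32, 0.37]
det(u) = 0.07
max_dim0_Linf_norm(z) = 0.63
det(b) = 2.04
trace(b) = 3.04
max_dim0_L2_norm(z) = 0.74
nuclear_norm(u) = 1.27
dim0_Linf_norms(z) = [0.49, 0.34, 0.63]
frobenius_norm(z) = 1.01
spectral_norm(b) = 2.34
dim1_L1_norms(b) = [2.73, 1.53, 2.89]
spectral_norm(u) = 0.60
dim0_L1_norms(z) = [0.64, 0.77, 1.19]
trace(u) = 0.47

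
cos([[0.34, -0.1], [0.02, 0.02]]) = [[0.94, 0.02], [-0.00, 1.00]]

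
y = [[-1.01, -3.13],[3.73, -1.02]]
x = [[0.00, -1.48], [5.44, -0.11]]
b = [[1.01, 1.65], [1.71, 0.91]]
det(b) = -1.90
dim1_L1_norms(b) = [2.66, 2.62]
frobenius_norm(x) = 5.64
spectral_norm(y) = 3.88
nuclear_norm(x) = 6.92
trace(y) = -2.03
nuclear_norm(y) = 7.15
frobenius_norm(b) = 2.74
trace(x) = -0.11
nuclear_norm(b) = 3.36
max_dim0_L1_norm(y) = 4.74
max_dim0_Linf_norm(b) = 1.71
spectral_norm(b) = 2.64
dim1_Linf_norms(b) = [1.65, 1.71]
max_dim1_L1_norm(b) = 2.66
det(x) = 8.05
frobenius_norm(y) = 5.08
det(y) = 12.71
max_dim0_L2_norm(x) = 5.44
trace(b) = 1.92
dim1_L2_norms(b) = [1.93, 1.94]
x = b + y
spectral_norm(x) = 5.44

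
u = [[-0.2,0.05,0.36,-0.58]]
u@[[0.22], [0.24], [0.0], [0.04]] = [[-0.06]]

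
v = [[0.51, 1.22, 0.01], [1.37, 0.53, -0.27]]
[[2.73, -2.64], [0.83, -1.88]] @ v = [[-2.22, 1.93, 0.74], [-2.15, 0.02, 0.52]]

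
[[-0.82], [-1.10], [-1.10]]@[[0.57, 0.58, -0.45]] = [[-0.47, -0.48, 0.37], [-0.63, -0.64, 0.5], [-0.63, -0.64, 0.5]]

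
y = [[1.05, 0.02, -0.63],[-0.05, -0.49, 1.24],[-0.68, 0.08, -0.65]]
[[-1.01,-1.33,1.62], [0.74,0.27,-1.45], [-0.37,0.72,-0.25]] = y @ [[-0.34, -1.19, 1.13], [1.25, -0.10, 1.19], [1.08, 0.13, -0.65]]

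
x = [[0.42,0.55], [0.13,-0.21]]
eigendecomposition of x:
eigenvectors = [[0.98,-0.60], [0.18,0.80]]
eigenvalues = [0.52, -0.31]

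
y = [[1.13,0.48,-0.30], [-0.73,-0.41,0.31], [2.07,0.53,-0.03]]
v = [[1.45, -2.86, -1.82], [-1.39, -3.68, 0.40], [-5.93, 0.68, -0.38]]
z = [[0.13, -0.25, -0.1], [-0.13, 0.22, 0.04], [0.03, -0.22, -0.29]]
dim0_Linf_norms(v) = [5.93, 3.68, 1.82]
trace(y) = 0.69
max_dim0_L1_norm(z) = 0.69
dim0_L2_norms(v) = [6.26, 4.71, 1.9]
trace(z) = 0.06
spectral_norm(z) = 0.50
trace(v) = -2.61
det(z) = -0.00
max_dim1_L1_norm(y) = 2.63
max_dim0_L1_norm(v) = 8.77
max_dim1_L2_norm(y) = 2.14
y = z @ v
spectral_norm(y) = 2.61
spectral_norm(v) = 6.31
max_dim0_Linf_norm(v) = 5.93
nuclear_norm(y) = 3.03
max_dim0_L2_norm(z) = 0.4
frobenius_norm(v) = 8.06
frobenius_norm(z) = 0.54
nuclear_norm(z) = 0.70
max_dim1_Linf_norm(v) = 5.93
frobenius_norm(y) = 2.64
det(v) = 51.36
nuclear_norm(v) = 12.75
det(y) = -0.01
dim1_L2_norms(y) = [1.26, 0.89, 2.14]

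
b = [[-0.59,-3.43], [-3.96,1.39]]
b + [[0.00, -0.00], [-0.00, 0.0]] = [[-0.59,-3.43], [-3.96,1.39]]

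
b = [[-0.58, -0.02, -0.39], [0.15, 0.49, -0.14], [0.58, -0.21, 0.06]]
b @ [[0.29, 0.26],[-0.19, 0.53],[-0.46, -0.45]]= [[0.02, 0.01], [0.01, 0.36], [0.18, 0.01]]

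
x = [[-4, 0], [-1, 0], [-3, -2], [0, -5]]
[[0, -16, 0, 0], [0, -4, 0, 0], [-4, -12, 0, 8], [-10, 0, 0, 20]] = x@[[0, 4, 0, 0], [2, 0, 0, -4]]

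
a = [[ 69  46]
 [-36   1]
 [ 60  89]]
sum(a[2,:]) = 149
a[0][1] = 46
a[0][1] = 46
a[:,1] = [46, 1, 89]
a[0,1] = 46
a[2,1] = 89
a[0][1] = 46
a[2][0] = 60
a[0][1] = 46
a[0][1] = 46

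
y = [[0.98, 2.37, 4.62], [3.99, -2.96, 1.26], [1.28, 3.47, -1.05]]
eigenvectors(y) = [[0.78+0.00j, 0.28+0.31j, 0.28-0.31j], [0.46+0.00j, (0.45-0.44j), (0.45+0.44j)], [0.43+0.00j, (-0.65+0j), (-0.65-0j)]]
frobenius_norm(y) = 8.30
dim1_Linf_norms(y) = [4.62, 3.99, 3.47]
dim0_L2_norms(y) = [4.3, 5.14, 4.9]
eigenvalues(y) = [(4.95+0j), (-3.99+1.74j), (-3.99-1.74j)]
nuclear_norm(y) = 14.04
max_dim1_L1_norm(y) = 8.21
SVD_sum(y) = [[2.50, -0.14, 3.40],  [2.06, -0.11, 2.8],  [-0.12, 0.01, -0.16]] + [[-0.82, 2.84, 0.72], [0.96, -3.31, -0.84], [-0.71, 2.47, 0.62]] + [[-0.7,-0.33,0.5], [0.97,0.46,-0.70], [2.11,0.99,-1.52]]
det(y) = 93.98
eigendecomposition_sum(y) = [[2.57-0.00j, 1.80+0.00j, 2.36+0.00j], [1.52-0.00j, 1.07+0.00j, 1.40+0.00j], [1.43-0.00j, (1+0j), (1.31+0j)]] + [[(-0.8+0.79j), (0.28-1.33j), 1.13-0.00j], [(1.23+1.15j), -2.01-0.35j, (-0.07-1.69j)], [(-0.07-1.74j), 1.23+1.72j, -1.18+1.30j]] + [[(-0.8-0.79j),(0.28+1.33j),1.13+0.00j], [1.23-1.15j,(-2.01+0.35j),(-0.07+1.69j)], [-0.07+1.74j,(1.23-1.72j),-1.18-1.30j]]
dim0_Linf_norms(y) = [3.99, 3.47, 4.62]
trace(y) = -3.03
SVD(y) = [[0.77, 0.57, 0.29], [0.63, -0.66, -0.4], [-0.04, 0.49, -0.87]] @ diag([5.47172876092474, 5.3650415585171185, 3.201454894614824]) @ [[0.59, -0.03, 0.80], [-0.27, 0.93, 0.24], [-0.76, -0.36, 0.54]]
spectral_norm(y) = 5.47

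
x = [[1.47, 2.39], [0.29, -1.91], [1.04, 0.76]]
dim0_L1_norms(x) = [2.8, 5.06]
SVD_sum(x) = [[1.15, 2.54], [-0.67, -1.48], [0.46, 1.02]] + [[0.32, -0.15], [0.96, -0.43], [0.58, -0.26]]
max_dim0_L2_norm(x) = 3.15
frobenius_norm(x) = 3.64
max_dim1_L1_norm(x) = 3.86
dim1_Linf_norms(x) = [2.39, 1.91, 1.04]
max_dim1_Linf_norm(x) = 2.39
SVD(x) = [[0.82,  0.28],[-0.48,  0.82],[0.33,  0.50]] @ diag([3.4104250462015555, 1.278045775487372]) @ [[0.41,0.91], [0.91,-0.41]]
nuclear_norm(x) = 4.69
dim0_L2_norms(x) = [1.82, 3.15]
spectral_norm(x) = 3.41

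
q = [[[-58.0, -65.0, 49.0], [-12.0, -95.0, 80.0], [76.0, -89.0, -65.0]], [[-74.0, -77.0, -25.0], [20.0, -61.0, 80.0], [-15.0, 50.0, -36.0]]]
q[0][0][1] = -65.0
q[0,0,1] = -65.0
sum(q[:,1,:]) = 12.0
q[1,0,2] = -25.0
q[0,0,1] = -65.0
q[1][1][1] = -61.0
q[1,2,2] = -36.0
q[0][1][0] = -12.0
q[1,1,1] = -61.0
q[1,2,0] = -15.0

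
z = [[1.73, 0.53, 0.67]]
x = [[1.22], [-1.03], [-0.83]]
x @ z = [[2.11,  0.65,  0.82], [-1.78,  -0.55,  -0.69], [-1.44,  -0.44,  -0.56]]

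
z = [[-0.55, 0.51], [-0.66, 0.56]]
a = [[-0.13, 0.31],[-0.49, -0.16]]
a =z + [[0.42, -0.2], [0.17, -0.72]]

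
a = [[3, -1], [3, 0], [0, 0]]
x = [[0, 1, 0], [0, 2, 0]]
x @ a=[[3, 0], [6, 0]]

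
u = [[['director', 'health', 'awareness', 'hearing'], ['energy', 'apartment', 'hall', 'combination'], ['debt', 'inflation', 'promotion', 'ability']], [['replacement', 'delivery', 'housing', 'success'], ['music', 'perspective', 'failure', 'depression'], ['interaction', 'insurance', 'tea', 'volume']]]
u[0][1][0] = 'energy'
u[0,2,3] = 'ability'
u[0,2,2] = 'promotion'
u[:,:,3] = [['hearing', 'combination', 'ability'], ['success', 'depression', 'volume']]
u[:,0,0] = ['director', 'replacement']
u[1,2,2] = 'tea'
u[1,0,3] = 'success'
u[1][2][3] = 'volume'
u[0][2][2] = 'promotion'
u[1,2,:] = ['interaction', 'insurance', 'tea', 'volume']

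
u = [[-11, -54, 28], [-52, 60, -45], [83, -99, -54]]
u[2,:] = [83, -99, -54]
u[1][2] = -45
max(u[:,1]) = 60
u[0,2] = 28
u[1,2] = -45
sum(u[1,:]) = -37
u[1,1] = 60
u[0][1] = -54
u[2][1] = -99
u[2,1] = -99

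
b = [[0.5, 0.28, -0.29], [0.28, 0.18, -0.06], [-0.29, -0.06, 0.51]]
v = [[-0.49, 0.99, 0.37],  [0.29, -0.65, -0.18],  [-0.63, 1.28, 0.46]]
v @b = [[-0.08, 0.02, 0.27],[0.02, -0.02, -0.14],[-0.09, 0.03, 0.34]]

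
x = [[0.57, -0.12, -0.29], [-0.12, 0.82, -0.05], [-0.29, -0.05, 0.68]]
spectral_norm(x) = 0.94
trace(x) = 2.07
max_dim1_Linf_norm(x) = 0.82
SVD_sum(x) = [[0.39, -0.23, -0.40],[-0.23, 0.14, 0.24],[-0.4, 0.24, 0.40]] + [[0.01, 0.06, -0.03],  [0.06, 0.66, -0.33],  [-0.03, -0.33, 0.16]] + [[0.17, 0.05, 0.14], [0.05, 0.02, 0.04], [0.14, 0.04, 0.11]]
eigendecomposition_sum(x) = [[0.17, 0.05, 0.14], [0.05, 0.02, 0.04], [0.14, 0.04, 0.11]] + [[0.39, -0.23, -0.40], [-0.23, 0.14, 0.24], [-0.40, 0.24, 0.4]] + [[0.01, 0.06, -0.03], [0.06, 0.66, -0.33], [-0.03, -0.33, 0.16]]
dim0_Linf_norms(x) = [0.57, 0.82, 0.68]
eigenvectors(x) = [[-0.76, -0.65, -0.08], [-0.23, 0.39, -0.89], [-0.61, 0.66, 0.44]]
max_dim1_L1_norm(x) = 1.02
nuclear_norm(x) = 2.07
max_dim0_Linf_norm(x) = 0.82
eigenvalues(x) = [0.3, 0.94, 0.83]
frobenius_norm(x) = 1.29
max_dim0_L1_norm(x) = 1.02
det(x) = 0.23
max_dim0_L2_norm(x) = 0.83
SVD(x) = [[0.65,-0.08,-0.76], [-0.39,-0.89,-0.23], [-0.66,0.44,-0.61]] @ diag([0.9361272521500191, 0.8338933588716493, 0.29997938897833143]) @ [[0.65, -0.39, -0.66], [-0.08, -0.89, 0.44], [-0.76, -0.23, -0.61]]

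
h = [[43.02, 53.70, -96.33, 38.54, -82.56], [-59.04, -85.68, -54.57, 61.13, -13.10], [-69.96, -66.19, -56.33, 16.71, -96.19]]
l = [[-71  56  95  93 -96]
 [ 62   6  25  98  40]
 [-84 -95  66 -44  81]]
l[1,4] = 40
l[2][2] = 66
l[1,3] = 98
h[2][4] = -96.19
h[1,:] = [-59.04, -85.68, -54.57, 61.13, -13.1]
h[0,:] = [43.02, 53.7, -96.33, 38.54, -82.56]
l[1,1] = 6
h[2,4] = -96.19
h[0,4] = -82.56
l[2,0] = -84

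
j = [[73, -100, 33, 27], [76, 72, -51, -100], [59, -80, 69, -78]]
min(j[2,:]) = -80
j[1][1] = 72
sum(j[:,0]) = 208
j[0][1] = -100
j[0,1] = -100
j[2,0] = 59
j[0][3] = 27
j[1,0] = 76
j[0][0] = 73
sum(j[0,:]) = 33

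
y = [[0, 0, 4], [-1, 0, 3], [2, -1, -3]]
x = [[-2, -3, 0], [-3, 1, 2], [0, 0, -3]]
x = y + [[-2, -3, -4], [-2, 1, -1], [-2, 1, 0]]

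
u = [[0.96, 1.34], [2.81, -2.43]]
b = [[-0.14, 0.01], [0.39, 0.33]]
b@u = [[-0.11, -0.21], [1.30, -0.28]]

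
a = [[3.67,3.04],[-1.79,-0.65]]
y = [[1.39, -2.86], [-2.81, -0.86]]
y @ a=[[10.22, 6.08], [-8.77, -7.98]]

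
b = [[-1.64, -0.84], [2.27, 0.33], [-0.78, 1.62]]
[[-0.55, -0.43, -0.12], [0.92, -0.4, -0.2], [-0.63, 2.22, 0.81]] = b@[[0.43, -0.35, -0.15], [-0.18, 1.20, 0.43]]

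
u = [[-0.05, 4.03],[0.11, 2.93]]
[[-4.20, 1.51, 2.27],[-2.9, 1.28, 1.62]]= u @ [[1.05, 1.22, -0.19], [-1.03, 0.39, 0.56]]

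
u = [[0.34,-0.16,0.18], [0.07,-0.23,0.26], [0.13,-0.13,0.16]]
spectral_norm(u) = 0.56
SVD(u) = [[-0.70, 0.66, -0.27], [-0.57, -0.75, -0.34], [-0.43, -0.09, 0.90]] @ diag([0.564390371584548, 0.199501250602726, 0.007922087515556439]) @ [[-0.59, 0.53, -0.61], [0.81, 0.39, -0.45], [0.0, 0.75, 0.66]]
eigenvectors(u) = [[-0.88, -0.03, -0.19], [-0.27, 0.72, -0.92], [-0.38, 0.70, -0.34]]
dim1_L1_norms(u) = [0.68, 0.56, 0.42]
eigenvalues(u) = [0.37, 0.02, -0.12]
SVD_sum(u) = [[0.23,-0.21,0.24], [0.19,-0.17,0.2], [0.14,-0.13,0.15]] + [[0.11, 0.05, -0.06], [-0.12, -0.06, 0.07], [-0.01, -0.01, 0.01]] + [[-0.00, -0.00, -0.0], [-0.00, -0.0, -0.00], [0.00, 0.01, 0.00]]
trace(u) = 0.27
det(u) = -0.00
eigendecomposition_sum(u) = [[0.34,-0.12,0.14], [0.10,-0.04,0.04], [0.15,-0.05,0.06]] + [[0.0, 0.00, -0.0], [-0.01, -0.01, 0.03], [-0.01, -0.01, 0.03]] + [[-0.01, -0.04, 0.04], [-0.02, -0.18, 0.19], [-0.01, -0.07, 0.07]]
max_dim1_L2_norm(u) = 0.42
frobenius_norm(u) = 0.60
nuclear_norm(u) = 0.77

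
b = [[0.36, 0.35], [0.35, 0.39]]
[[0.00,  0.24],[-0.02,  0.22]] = b @ [[0.52, 0.90], [-0.53, -0.25]]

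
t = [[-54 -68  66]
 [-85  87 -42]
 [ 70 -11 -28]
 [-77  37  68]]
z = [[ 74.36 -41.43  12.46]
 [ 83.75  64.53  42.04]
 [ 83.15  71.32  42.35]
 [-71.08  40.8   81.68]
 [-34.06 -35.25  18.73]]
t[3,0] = -77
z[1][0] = 83.75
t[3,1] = 37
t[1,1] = 87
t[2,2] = -28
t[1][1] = 87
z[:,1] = [-41.43, 64.53, 71.32, 40.8, -35.25]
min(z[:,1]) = -41.43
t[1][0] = -85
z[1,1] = 64.53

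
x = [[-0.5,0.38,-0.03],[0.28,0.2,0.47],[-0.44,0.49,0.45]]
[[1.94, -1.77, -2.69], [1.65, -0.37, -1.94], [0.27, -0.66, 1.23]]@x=[[-0.28,  -0.93,  -2.1],[-0.08,  -0.4,  -1.10],[-0.86,  0.57,  0.24]]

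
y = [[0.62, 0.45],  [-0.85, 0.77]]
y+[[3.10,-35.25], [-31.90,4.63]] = [[3.72, -34.80], [-32.75, 5.40]]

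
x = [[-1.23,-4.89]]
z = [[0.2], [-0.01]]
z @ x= [[-0.25, -0.98], [0.01, 0.05]]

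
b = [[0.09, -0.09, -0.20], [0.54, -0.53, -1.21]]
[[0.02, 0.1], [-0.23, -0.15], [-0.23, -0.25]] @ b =[[0.06, -0.05, -0.12], [-0.1, 0.1, 0.23], [-0.16, 0.15, 0.35]]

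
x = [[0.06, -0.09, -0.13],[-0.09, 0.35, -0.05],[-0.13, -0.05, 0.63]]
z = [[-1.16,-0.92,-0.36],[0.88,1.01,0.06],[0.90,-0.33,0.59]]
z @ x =[[0.06, -0.20, -0.03], [-0.05, 0.27, -0.13], [0.01, -0.23, 0.27]]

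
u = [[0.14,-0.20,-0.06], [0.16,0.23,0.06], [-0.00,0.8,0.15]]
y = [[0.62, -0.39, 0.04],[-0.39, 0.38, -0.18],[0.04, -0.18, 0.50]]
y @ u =[[0.02, -0.18, -0.05],[0.01, 0.02, 0.02],[-0.02, 0.35, 0.06]]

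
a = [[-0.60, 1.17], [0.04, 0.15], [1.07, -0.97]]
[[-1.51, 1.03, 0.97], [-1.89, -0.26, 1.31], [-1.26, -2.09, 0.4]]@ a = [[1.99, -2.55], [2.53, -3.52], [1.1, -2.18]]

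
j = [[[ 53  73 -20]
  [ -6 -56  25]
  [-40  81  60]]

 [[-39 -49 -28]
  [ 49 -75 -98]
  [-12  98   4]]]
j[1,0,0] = -39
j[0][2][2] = 60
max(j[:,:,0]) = 53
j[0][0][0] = 53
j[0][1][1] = -56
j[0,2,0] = -40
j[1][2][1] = 98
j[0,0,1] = 73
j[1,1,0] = 49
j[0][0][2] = -20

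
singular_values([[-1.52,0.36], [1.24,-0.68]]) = [2.09, 0.28]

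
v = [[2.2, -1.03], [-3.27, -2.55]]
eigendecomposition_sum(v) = [[2.53,-0.48], [-1.54,0.29]] + [[-0.33,-0.55],[-1.73,-2.84]]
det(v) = -8.98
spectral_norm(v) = 4.34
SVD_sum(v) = [[1.27, 0.69],  [-3.60, -1.94]] + [[0.93, -1.72], [0.33, -0.61]]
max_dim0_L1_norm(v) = 5.47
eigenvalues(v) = [2.83, -3.18]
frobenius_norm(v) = 4.81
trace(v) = -0.35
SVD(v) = [[-0.33,  0.94], [0.94,  0.33]] @ diag([4.337200675430334, 2.070021811732103]) @ [[-0.88, -0.48], [0.48, -0.88]]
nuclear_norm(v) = 6.41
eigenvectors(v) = [[0.85, 0.19], [-0.52, 0.98]]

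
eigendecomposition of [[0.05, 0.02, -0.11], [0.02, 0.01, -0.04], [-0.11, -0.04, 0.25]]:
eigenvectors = [[-0.4, -0.8, 0.44],[-0.15, 0.53, 0.83],[0.9, -0.27, 0.33]]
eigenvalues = [0.31, -0.0, 0.0]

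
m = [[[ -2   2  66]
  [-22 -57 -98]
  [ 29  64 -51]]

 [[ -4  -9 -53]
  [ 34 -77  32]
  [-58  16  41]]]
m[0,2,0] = 29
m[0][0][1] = 2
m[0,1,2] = -98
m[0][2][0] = 29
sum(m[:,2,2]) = -10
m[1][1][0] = 34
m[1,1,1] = -77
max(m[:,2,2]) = 41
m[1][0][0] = -4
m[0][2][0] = 29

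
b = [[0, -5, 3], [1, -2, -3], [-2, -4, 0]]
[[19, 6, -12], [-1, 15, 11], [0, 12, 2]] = b@[[4, 0, -1], [-2, -3, 0], [3, -3, -4]]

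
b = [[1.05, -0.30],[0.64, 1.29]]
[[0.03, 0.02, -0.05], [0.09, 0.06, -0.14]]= b@[[0.04, 0.03, -0.07], [0.05, 0.03, -0.07]]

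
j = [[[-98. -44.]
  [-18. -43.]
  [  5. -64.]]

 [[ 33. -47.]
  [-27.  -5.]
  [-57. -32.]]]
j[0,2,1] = -64.0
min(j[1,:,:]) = -57.0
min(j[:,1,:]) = -43.0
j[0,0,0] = -98.0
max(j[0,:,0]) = 5.0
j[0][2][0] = 5.0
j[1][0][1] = -47.0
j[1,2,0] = -57.0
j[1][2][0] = -57.0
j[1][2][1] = -32.0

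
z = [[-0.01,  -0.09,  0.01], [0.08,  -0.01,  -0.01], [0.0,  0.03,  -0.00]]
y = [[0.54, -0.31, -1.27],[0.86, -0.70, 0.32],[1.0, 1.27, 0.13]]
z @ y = [[-0.07,0.08,-0.01], [0.02,-0.03,-0.11], [0.03,-0.02,0.01]]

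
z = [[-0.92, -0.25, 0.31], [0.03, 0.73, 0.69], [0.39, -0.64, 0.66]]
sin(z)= [[-0.76, -0.22, 0.31], [0.01, 0.83, 0.56], [0.37, -0.51, 0.76]]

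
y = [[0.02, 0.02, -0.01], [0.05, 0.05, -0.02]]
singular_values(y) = [0.08, 0.0]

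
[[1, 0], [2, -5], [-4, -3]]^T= [[1, 2, -4], [0, -5, -3]]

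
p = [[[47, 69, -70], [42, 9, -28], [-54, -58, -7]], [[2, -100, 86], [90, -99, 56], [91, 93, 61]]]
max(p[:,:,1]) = 93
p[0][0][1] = 69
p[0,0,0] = 47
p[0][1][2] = -28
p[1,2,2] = 61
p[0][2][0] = -54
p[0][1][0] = 42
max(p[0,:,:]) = 69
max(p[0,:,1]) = 69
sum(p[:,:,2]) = 98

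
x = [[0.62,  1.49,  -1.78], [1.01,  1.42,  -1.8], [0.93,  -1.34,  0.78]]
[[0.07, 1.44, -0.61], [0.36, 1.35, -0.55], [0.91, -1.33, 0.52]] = x @ [[0.74,  -0.08,  0.15],[-0.08,  0.88,  -0.10],[0.15,  -0.1,  0.31]]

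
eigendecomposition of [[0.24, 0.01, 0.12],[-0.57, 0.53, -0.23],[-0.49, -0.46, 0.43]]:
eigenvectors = [[(0.07+0.33j), (0.07-0.33j), (0.12+0j)], [(-0.5+0.13j), (-0.5-0.13j), (-0.73+0j)], [(-0.78+0j), -0.78-0.00j, (0.67+0j)]]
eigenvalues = [(0.18+0.29j), (0.18-0.29j), (0.84+0j)]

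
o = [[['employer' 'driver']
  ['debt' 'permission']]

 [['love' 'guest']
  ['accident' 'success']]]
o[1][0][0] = 'love'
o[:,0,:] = [['employer', 'driver'], ['love', 'guest']]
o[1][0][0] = 'love'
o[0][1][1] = 'permission'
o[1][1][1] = 'success'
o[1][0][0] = 'love'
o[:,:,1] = [['driver', 'permission'], ['guest', 'success']]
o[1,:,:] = [['love', 'guest'], ['accident', 'success']]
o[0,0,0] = 'employer'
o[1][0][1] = 'guest'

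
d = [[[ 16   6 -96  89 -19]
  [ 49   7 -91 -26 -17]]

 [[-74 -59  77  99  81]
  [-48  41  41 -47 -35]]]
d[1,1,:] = [-48, 41, 41, -47, -35]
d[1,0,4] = 81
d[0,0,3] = 89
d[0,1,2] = -91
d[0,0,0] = 16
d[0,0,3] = 89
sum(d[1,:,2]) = 118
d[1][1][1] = 41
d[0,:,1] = [6, 7]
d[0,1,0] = 49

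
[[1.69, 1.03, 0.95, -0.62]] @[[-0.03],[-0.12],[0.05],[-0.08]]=[[-0.08]]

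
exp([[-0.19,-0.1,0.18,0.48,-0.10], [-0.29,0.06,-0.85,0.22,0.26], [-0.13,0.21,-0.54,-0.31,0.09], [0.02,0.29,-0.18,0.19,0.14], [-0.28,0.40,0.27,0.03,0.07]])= [[0.84,  -0.03,  0.1,  0.46,  -0.06],  [-0.26,  1.09,  -0.7,  0.31,  0.28],  [-0.13,  0.15,  0.55,  -0.27,  0.08],  [-0.03,  0.35,  -0.26,  1.28,  0.20],  [-0.34,  0.47,  0.04,  -0.01,  1.15]]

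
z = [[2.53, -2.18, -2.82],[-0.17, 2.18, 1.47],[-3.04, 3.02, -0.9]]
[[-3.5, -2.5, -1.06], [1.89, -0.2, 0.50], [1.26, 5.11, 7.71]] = z@ [[-0.27,-1.42,-1.04], [0.36,0.12,1.09], [0.72,-0.48,-1.40]]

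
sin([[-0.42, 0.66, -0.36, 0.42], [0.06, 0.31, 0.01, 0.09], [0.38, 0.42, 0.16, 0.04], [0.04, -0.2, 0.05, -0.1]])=[[-0.42, 0.65, -0.36, 0.41], [0.06, 0.31, 0.01, 0.09], [0.38, 0.42, 0.16, 0.04], [0.04, -0.20, 0.05, -0.10]]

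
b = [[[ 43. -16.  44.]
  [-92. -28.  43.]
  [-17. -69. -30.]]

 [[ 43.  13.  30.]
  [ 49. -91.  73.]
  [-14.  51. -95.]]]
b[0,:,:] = [[43.0, -16.0, 44.0], [-92.0, -28.0, 43.0], [-17.0, -69.0, -30.0]]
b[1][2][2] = -95.0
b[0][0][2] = 44.0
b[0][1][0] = -92.0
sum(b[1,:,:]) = 59.0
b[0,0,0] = 43.0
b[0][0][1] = -16.0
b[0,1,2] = 43.0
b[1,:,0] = [43.0, 49.0, -14.0]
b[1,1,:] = [49.0, -91.0, 73.0]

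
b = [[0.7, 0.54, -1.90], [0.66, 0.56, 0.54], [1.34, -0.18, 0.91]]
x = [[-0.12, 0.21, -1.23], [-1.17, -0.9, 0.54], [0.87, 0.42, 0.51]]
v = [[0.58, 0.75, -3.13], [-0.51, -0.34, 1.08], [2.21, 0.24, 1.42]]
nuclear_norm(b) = 4.48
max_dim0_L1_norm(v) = 5.63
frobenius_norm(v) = 4.38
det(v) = -0.07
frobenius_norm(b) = 2.84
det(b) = 2.14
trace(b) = 2.17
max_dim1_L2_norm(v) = 3.27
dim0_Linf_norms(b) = [1.34, 0.56, 1.9]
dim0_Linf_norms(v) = [2.21, 0.75, 3.13]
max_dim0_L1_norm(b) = 3.35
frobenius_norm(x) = 2.29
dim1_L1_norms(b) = [3.14, 1.76, 2.43]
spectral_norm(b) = 2.22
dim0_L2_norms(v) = [2.34, 0.86, 3.6]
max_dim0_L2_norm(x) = 1.46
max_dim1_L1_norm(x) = 2.61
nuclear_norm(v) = 6.07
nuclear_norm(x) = 3.24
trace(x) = -0.51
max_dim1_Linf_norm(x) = 1.23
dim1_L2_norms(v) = [3.27, 1.24, 2.64]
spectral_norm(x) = 1.79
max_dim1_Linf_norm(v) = 3.13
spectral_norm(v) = 3.67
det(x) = -0.05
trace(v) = 1.66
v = x + b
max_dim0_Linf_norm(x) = 1.23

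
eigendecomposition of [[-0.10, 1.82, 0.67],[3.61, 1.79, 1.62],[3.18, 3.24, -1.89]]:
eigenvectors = [[-0.36, -0.71, -0.03], [-0.75, 0.70, -0.3], [-0.55, 0.0, 0.95]]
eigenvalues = [4.7, -1.89, -3.01]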